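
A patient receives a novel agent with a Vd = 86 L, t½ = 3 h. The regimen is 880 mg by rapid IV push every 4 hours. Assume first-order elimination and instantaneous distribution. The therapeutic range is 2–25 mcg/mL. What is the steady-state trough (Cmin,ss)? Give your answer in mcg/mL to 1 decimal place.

τ/t½ = 4/3 ≈ 1.3333, so fraction remaining f = (1/2)^(4/3) ≈ 0.3969.
At steady state, accumulation factor R = 1/(1 − e^(−kτ)) ≈ 1.6581.
Single-dose peak C₀ = D/Vd = 880/86 ≈ 10.233 mcg/mL.
Cmax,ss = C₀/(1 − f) ≈ 10.233/0.6031 ≈ 16.967 mcg/mL.
Steady-state trough Cmin,ss = Cmax,ss·f ≈ 16.967 × 0.3969 ≈ 6.734 mcg/mL.
Trough 6.7 mcg/mL vs MEC 2 mcg/mL: adequate.

6.7 mcg/mL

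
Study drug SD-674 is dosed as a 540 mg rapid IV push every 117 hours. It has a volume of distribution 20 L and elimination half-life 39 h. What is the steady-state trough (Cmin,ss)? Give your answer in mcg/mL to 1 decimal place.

3.9 mcg/mL

τ = 117 h = 3 half-lives, so f = (1/2)^3 = 0.125.
At steady state, R = 1/(1 − 0.125) = 8/7.
Single-dose peak C₀ = D/Vd = 540/20 = 27 mcg/mL.
Steady-state peak Cmax,ss = C₀·R = 27 × 8/7 ≈ 30.857 mcg/mL.
Steady-state trough Cmin,ss = Cmax,ss·f ≈ 30.857 × 0.125 ≈ 3.857 mcg/mL.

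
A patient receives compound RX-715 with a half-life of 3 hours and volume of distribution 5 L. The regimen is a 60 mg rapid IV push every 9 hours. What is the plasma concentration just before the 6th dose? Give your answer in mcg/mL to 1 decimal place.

f = (1/2)^(τ/t½) = (1/2)^(9/3) ≈ 0.1250.
C₀ = D/Vd = 60/5 ≈ 12.000 mcg/mL.
Before the 6th dose, 5 doses have been given. Superposition: Cmin = C₀·(f + f² + … + f^5).
≈ 12.000 × (0.1250 + 0.0156 + 0.0020 + 0.0002 + 0.0000) ≈ 12.000 × 0.1428 ≈ 1.714 mcg/mL.

1.7 mcg/mL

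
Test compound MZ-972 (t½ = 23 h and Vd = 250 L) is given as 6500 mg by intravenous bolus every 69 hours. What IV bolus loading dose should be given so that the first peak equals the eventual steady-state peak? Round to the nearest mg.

7429 mg

f = (1/2)^(69/23) ≈ 0.125000; accumulation ratio R = 1/(1−f) ≈ 1.14286.
Loading dose to hit Cmax,ss on first dose: D_load = D_maint·R ≈ 6500 × 1.14286 ≈ 7428.59 mg.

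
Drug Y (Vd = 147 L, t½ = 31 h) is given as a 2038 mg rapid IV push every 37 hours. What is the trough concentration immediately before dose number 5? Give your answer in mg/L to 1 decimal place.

f = (1/2)^(τ/t½) = (1/2)^(37/31) ≈ 0.4372.
C₀ = D/Vd = 2038/147 ≈ 13.864 mg/L.
Before the 5th dose, 4 doses have been given. Superposition: Cmin = C₀·(f + f² + … + f^4).
≈ 13.864 × (0.4372 + 0.1911 + 0.0836 + 0.0365) ≈ 13.864 × 0.7484 ≈ 10.376 mg/L.

10.4 mg/L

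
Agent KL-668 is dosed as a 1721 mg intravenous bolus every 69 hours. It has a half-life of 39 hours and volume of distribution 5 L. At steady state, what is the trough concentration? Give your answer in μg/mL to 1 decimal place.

τ/t½ = 69/39 ≈ 1.7692, so fraction remaining f = (1/2)^(69/39) ≈ 0.2934.
Accumulation ratio R = 1/(1 − f) ≈ 1/0.7066 ≈ 1.4152.
Each bolus raises the concentration by D/Vd = 1721/5 ≈ 344.200 μg/mL.
Cmax,ss = C₀/(1 − f) ≈ 344.200/0.7066 ≈ 487.121 μg/mL.
One interval later, Cmin,ss = Cmax,ss·e^(−kτ) ≈ 487.121 × 0.2934 ≈ 142.921 μg/mL.

142.9 μg/mL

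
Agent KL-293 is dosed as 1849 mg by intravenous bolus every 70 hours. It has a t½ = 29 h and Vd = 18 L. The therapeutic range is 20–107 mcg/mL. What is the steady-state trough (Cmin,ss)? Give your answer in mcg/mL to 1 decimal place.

23.7 mcg/mL

Over one 70-h interval, 70/29 ≈ 2.4138 half-lives elapse, leaving f ≈ 0.1877 of each dose.
Single-dose peak C₀ = D/Vd = 1849/18 ≈ 102.722 mcg/mL.
Steady-state trough Cmin,ss = C₀·f/(1−f) ≈ 102.722 × 0.1877/0.8123 ≈ 23.736 mcg/mL.
Trough 23.7 mcg/mL vs MEC 20 mcg/mL: adequate.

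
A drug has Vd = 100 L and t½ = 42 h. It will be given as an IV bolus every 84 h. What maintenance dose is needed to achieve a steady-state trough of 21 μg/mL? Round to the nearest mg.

6300 mg

τ/t½ = 84/42 ≈ 2, so f = (1/2)^(84/42) ≈ 0.250000.
Cmin,ss = (D/Vd)·f/(1−f), so D = Cmin,ss·Vd·(1−f)/f.
D = 21 × 100 × (1−f)/f ≈ 21 × 100 × 3.00000 ≈ 6300.00 mg.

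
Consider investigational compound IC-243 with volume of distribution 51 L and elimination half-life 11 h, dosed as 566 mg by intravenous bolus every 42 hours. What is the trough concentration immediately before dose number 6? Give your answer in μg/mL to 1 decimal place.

f = (1/2)^(τ/t½) = (1/2)^(42/11) ≈ 0.0709.
C₀ = D/Vd = 566/51 ≈ 11.098 μg/mL.
Before the 6th dose, 5 doses have been given. Superposition: Cmin = C₀·(f + f² + … + f^5).
≈ 11.098 × (0.0709 + 0.0050 + 0.0004 + 0.0000 + 0.0000) ≈ 11.098 × 0.0763 ≈ 0.847 μg/mL.

0.8 μg/mL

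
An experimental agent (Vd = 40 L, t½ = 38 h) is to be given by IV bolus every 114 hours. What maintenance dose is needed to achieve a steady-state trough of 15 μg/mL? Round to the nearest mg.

τ/t½ = 114/38 ≈ 3, so f = (1/2)^(114/38) ≈ 0.125000.
Cmin,ss = (D/Vd)·f/(1−f), so D = Cmin,ss·Vd·(1−f)/f.
D = 15 × 40 × (1−f)/f ≈ 15 × 40 × 7.00000 ≈ 4200.00 mg.

4200 mg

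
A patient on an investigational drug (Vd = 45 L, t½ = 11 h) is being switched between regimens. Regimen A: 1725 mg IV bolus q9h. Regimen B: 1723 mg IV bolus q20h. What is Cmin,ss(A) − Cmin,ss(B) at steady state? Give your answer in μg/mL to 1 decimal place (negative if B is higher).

35.1 μg/mL

Regimen A: f = (1/2)^(9/11) ≈ 0.5672; Cmin,ss = (1725/45)·f/(1−f) ≈ 50.237 μg/mL.
Regimen B: f = (1/2)^(20/11) ≈ 0.2836; Cmin,ss = (1723/45)·f/(1−f) ≈ 15.157 μg/mL.
Difference ≈ 50.237 − 15.157 ≈ 35.080 μg/mL.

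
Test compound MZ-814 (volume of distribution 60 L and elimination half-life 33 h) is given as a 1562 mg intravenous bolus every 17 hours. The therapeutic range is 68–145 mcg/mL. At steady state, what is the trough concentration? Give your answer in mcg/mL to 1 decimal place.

Over one 17-h interval, 17/33 ≈ 0.51515 half-lives elapse, leaving f ≈ 0.6997 of each dose.
At steady state, accumulation factor R = 1/(1 − e^(−kτ)) ≈ 3.3300.
Each bolus raises the concentration by D/Vd = 1562/60 ≈ 26.033 mcg/mL.
Cmax,ss = C₀/(1 − f) ≈ 26.033/0.3003 ≈ 86.690 mcg/mL.
Steady-state trough Cmin,ss = Cmax,ss·f ≈ 86.690 × 0.6997 ≈ 60.657 mcg/mL.
Trough 60.7 mcg/mL vs MEC 68 mcg/mL: subtherapeutic.

60.7 mcg/mL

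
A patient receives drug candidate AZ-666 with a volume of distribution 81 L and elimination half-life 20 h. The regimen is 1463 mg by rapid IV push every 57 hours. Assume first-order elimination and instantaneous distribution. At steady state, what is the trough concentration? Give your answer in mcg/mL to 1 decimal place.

2.9 mcg/mL

τ/t½ = 57/20 ≈ 2.85, so fraction remaining f = (1/2)^(57/20) ≈ 0.1387.
Each bolus raises the concentration by D/Vd = 1463/81 ≈ 18.062 mcg/mL.
Steady-state trough Cmin,ss = C₀·f/(1−f) ≈ 18.062 × 0.1387/0.8613 ≈ 2.909 mcg/mL.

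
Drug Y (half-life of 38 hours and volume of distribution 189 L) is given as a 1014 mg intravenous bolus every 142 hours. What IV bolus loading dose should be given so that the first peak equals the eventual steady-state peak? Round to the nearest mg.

f = (1/2)^(142/38) ≈ 0.075006; accumulation ratio R = 1/(1−f) ≈ 1.08109.
Loading dose to hit Cmax,ss on first dose: D_load = D_maint·R ≈ 1014 × 1.08109 ≈ 1096.23 mg.

1096 mg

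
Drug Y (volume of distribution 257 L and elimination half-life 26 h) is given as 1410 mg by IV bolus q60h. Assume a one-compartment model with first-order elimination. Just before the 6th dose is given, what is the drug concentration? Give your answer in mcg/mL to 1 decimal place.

f = (1/2)^(τ/t½) = (1/2)^(60/26) ≈ 0.2020.
C₀ = D/Vd = 1410/257 ≈ 5.486 mcg/mL.
Before the 6th dose, 5 doses have been given. Superposition: Cmin = C₀·(f + f² + … + f^5).
≈ 5.486 × (0.2020 + 0.0408 + 0.0082 + 0.0017 + 0.0003) ≈ 5.486 × 0.2530 ≈ 1.388 mcg/mL.

1.4 mcg/mL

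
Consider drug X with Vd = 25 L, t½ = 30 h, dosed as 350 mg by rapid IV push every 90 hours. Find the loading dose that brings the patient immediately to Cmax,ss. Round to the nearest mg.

f = (1/2)^(90/30) ≈ 0.125000; accumulation ratio R = 1/(1−f) ≈ 1.14286.
Loading dose to hit Cmax,ss on first dose: D_load = D_maint·R ≈ 350 × 1.14286 ≈ 400.00 mg.

400 mg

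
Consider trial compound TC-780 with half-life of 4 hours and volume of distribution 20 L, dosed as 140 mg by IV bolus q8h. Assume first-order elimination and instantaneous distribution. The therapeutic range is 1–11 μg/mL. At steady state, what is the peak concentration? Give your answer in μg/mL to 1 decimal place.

9.3 μg/mL

The dosing interval is 2 half-lives, so f = 2^(−2) = 0.25.
At steady state, R = 1/(1 − 0.25) = 4/3.
Single-dose peak C₀ = D/Vd = 140/20 = 7 μg/mL.
Steady-state peak Cmax,ss = C₀·R = 7 × 4/3 ≈ 9.333 μg/mL.
Peak 9.3 μg/mL vs MTC 11 μg/mL: below toxic threshold.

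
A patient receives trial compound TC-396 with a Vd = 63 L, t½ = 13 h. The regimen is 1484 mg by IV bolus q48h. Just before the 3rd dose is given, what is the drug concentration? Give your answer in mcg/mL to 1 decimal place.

2.0 mcg/mL

f = (1/2)^(τ/t½) = (1/2)^(48/13) ≈ 0.0774.
C₀ = D/Vd = 1484/63 ≈ 23.556 mcg/mL.
Before the 3rd dose, 2 doses have been given. Superposition: Cmin = C₀·(f + f²).
≈ 23.556 × (0.0774 + 0.0060) ≈ 23.556 × 0.0834 ≈ 1.965 mcg/mL.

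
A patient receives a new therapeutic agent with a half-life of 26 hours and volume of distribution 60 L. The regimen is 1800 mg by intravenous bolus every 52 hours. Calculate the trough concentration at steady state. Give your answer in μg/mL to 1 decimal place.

10.0 μg/mL

τ = 52 h = 2 half-lives, so f = (1/2)^2 = 0.25.
At steady state, R = 1/(1 − 0.25) = 4/3.
Single-dose peak C₀ = D/Vd = 1800/60 = 30 μg/mL.
Steady-state peak Cmax,ss = C₀·R = 30 × 4/3 ≈ 40.000 μg/mL.
Steady-state trough Cmin,ss = Cmax,ss·f ≈ 40.000 × 0.25 ≈ 10.000 μg/mL.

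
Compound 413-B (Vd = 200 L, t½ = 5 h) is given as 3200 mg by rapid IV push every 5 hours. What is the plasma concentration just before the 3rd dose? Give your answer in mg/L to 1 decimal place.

12.0 mg/L

f = (1/2)^(τ/t½) = (1/2)^(5/5) ≈ 0.5000.
C₀ = D/Vd = 3200/200 ≈ 16.000 mg/L.
Before the 3rd dose, 2 doses have been given. Superposition: Cmin = C₀·(f + f²).
≈ 16.000 × (0.5000 + 0.2500) ≈ 16.000 × 0.7500 ≈ 12.000 mg/L.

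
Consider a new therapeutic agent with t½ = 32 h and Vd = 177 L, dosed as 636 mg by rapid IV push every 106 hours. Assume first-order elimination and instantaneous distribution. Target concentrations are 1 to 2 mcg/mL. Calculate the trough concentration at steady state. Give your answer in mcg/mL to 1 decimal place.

0.4 mcg/mL

k = ln2/t½ = ln2/32 ≈ 0.021661 h⁻¹; fraction remaining f = e^(−kτ) = e^(−0.021661×106) ≈ 0.1007.
Single-dose peak C₀ = D/Vd = 636/177 ≈ 3.593 mcg/mL.
Steady-state trough Cmin,ss = C₀·f/(1−f) ≈ 3.593 × 0.1007/0.8993 ≈ 0.402 mcg/mL.
Trough 0.4 mcg/mL vs MEC 1 mcg/mL: subtherapeutic.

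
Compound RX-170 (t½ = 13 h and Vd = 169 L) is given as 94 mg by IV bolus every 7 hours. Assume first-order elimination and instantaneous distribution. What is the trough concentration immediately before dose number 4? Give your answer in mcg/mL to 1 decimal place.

f = (1/2)^(τ/t½) = (1/2)^(7/13) ≈ 0.6885.
C₀ = D/Vd = 94/169 ≈ 0.556 mcg/mL.
Before the 4th dose, 3 doses have been given. Superposition: Cmin = C₀·(f + f² + … + f^3).
≈ 0.556 × (0.6885 + 0.4740 + 0.3264) ≈ 0.556 × 1.4889 ≈ 0.828 mcg/mL.

0.8 mcg/mL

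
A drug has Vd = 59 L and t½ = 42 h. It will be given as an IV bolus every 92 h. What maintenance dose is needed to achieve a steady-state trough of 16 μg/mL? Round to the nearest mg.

τ/t½ = 92/42 ≈ 2.1905, so f = (1/2)^(92/42) ≈ 0.219079.
Cmin,ss = (D/Vd)·f/(1−f), so D = Cmin,ss·Vd·(1−f)/f.
D = 16 × 59 × (1−f)/f ≈ 16 × 59 × 3.56456 ≈ 3364.94 mg.

3365 mg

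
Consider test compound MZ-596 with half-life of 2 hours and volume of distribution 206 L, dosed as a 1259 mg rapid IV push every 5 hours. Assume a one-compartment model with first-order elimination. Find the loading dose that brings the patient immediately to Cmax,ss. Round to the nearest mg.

1529 mg

f = (1/2)^(5/2) ≈ 0.176777; accumulation ratio R = 1/(1−f) ≈ 1.21474.
Loading dose to hit Cmax,ss on first dose: D_load = D_maint·R ≈ 1259 × 1.21474 ≈ 1529.36 mg.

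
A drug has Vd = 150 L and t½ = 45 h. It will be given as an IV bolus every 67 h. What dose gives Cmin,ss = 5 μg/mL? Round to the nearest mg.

τ/t½ = 67/45 ≈ 1.4889, so f = (1/2)^(67/45) ≈ 0.356287.
Cmin,ss = (D/Vd)·f/(1−f), so D = Cmin,ss·Vd·(1−f)/f.
D = 5 × 150 × (1−f)/f ≈ 5 × 150 × 1.80673 ≈ 1355.05 mg.

1355 mg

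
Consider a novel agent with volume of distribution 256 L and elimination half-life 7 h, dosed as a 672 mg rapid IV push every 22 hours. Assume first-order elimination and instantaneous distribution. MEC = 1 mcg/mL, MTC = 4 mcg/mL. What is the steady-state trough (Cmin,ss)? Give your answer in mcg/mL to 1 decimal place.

0.3 mcg/mL

τ/t½ = 22/7 ≈ 3.1429, so fraction remaining f = (1/2)^(22/7) ≈ 0.1132.
Accumulation ratio R = 1/(1 − f) ≈ 1/0.8868 ≈ 1.1276.
Single-dose peak C₀ = D/Vd = 672/256 ≈ 2.625 mcg/mL.
Steady-state peak Cmax,ss = C₀·R ≈ 2.625 × 1.1276 ≈ 2.960 mcg/mL.
One interval later, Cmin,ss = Cmax,ss·e^(−kτ) ≈ 2.960 × 0.1132 ≈ 0.335 mcg/mL.
Trough 0.3 mcg/mL vs MEC 1 mcg/mL: subtherapeutic.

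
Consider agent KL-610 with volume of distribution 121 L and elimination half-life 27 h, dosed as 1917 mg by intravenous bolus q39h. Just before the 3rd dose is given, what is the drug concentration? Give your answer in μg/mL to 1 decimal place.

f = (1/2)^(τ/t½) = (1/2)^(39/27) ≈ 0.3674.
C₀ = D/Vd = 1917/121 ≈ 15.843 μg/mL.
Before the 3rd dose, 2 doses have been given. Superposition: Cmin = C₀·(f + f²).
≈ 15.843 × (0.3674 + 0.1350) ≈ 15.843 × 0.5024 ≈ 7.960 μg/mL.

8.0 μg/mL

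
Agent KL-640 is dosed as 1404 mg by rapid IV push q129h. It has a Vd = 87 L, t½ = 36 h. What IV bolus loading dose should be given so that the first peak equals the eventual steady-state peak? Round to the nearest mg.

f = (1/2)^(129/36) ≈ 0.083427; accumulation ratio R = 1/(1−f) ≈ 1.09102.
Loading dose to hit Cmax,ss on first dose: D_load = D_maint·R ≈ 1404 × 1.09102 ≈ 1531.79 mg.

1532 mg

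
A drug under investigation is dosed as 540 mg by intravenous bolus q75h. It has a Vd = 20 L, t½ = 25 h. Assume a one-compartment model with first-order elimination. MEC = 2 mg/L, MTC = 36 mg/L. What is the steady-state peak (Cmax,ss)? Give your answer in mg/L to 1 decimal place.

The dosing interval is 3 half-lives, so f = 2^(−3) = 0.125.
Accumulation ratio R = 1/(1 − f) = 1/0.875 = 8/7.
Single-dose peak C₀ = D/Vd = 540/20 = 27 mg/L.
Steady-state peak Cmax,ss = C₀·R = 27 × 8/7 ≈ 30.857 mg/L.
Peak 30.9 mg/L vs MTC 36 mg/L: below toxic threshold.

30.9 mg/L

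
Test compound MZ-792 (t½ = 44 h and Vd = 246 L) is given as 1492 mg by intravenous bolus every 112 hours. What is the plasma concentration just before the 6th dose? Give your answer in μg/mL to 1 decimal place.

f = (1/2)^(τ/t½) = (1/2)^(112/44) ≈ 0.1713.
C₀ = D/Vd = 1492/246 ≈ 6.065 μg/mL.
Before the 6th dose, 5 doses have been given. Superposition: Cmin = C₀·(f + f² + … + f^5).
≈ 6.065 × (0.1713 + 0.0293 + 0.0050 + 0.0009 + 0.0001) ≈ 6.065 × 0.2066 ≈ 1.253 μg/mL.

1.3 μg/mL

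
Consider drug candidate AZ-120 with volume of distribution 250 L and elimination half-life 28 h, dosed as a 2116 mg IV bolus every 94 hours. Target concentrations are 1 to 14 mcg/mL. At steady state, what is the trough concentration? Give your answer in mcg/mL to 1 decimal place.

0.9 mcg/mL

τ/t½ = 94/28 ≈ 3.3571, so fraction remaining f = (1/2)^(94/28) ≈ 0.0976.
At steady state, accumulation factor R = 1/(1 − e^(−kτ)) ≈ 1.1082.
Single-dose peak C₀ = D/Vd = 2116/250 ≈ 8.464 mcg/mL.
Cmax,ss = C₀/(1 − f) ≈ 8.464/0.9024 ≈ 9.379 mcg/mL.
One interval later, Cmin,ss = Cmax,ss·e^(−kτ) ≈ 9.379 × 0.0976 ≈ 0.915 mcg/mL.
Trough 0.9 mcg/mL vs MEC 1 mcg/mL: subtherapeutic.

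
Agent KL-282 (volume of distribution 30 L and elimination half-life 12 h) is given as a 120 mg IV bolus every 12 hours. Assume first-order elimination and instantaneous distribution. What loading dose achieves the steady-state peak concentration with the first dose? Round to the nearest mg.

240 mg

f = (1/2)^(12/12) ≈ 0.500000; accumulation ratio R = 1/(1−f) ≈ 2.00000.
Loading dose to hit Cmax,ss on first dose: D_load = D_maint·R ≈ 120 × 2.00000 ≈ 240.00 mg.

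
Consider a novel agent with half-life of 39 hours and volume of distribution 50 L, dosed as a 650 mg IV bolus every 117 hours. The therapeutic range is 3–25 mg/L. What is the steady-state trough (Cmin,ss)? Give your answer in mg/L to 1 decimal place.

The dosing interval is 3 half-lives, so f = 2^(−3) = 0.125.
At steady state, R = 1/(1 − 0.125) = 8/7.
Single-dose peak C₀ = D/Vd = 650/50 = 13 mg/L.
Steady-state peak Cmax,ss = C₀·R = 13 × 8/7 ≈ 14.857 mg/L.
Steady-state trough Cmin,ss = Cmax,ss·f ≈ 14.857 × 0.125 ≈ 1.857 mg/L.
Trough 1.9 mg/L vs MEC 3 mg/L: subtherapeutic.

1.9 mg/L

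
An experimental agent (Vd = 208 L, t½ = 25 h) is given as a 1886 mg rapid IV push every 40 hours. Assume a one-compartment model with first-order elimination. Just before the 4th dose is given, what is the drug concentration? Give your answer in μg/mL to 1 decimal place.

f = (1/2)^(τ/t½) = (1/2)^(40/25) ≈ 0.3299.
C₀ = D/Vd = 1886/208 ≈ 9.067 μg/mL.
Before the 4th dose, 3 doses have been given. Superposition: Cmin = C₀·(f + f² + … + f^3).
≈ 9.067 × (0.3299 + 0.1088 + 0.0359) ≈ 9.067 × 0.4746 ≈ 4.303 μg/mL.

4.3 μg/mL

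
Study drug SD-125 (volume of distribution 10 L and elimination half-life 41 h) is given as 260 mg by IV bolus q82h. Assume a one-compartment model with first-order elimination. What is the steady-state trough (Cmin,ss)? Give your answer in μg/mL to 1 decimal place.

8.7 μg/mL

τ = 82 h = 2 half-lives, so f = (1/2)^2 = 0.25.
At steady state, R = 1/(1 − 0.25) = 4/3.
Single-dose peak C₀ = D/Vd = 260/10 = 26 μg/mL.
Steady-state peak Cmax,ss = C₀·R = 26 × 4/3 ≈ 34.667 μg/mL.
Steady-state trough Cmin,ss = Cmax,ss·f ≈ 34.667 × 0.25 ≈ 8.667 μg/mL.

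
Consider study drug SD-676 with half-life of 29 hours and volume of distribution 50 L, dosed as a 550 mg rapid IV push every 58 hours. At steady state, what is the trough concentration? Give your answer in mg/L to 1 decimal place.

3.7 mg/L

The dosing interval is 2 half-lives, so f = 2^(−2) = 0.25.
Accumulation ratio R = 1/(1 − f) = 1/0.75 = 4/3.
Single-dose peak C₀ = D/Vd = 550/50 = 11 mg/L.
Steady-state peak Cmax,ss = C₀·R = 11 × 4/3 ≈ 14.667 mg/L.
Steady-state trough Cmin,ss = Cmax,ss·f ≈ 14.667 × 0.25 ≈ 3.667 mg/L.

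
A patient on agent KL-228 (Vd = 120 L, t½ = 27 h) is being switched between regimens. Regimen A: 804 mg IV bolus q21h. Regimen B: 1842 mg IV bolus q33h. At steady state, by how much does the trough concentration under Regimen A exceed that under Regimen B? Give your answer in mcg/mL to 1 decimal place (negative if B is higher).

Regimen A: f = (1/2)^(21/27) ≈ 0.5833; Cmin,ss = (804/120)·f/(1−f) ≈ 9.379 mcg/mL.
Regimen B: f = (1/2)^(33/27) ≈ 0.4286; Cmin,ss = (1842/120)·f/(1−f) ≈ 11.514 mcg/mL.
Difference ≈ 9.379 − 11.514 ≈ -2.135 mcg/mL.

-2.1 mcg/mL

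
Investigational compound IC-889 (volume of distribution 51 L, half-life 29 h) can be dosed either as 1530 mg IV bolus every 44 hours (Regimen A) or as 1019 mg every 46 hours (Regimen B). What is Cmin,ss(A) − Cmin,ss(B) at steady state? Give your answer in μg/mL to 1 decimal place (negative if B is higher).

Regimen A: f = (1/2)^(44/29) ≈ 0.3494; Cmin,ss = (1530/51)·f/(1−f) ≈ 16.111 μg/mL.
Regimen B: f = (1/2)^(46/29) ≈ 0.3330; Cmin,ss = (1019/51)·f/(1−f) ≈ 9.975 μg/mL.
Difference ≈ 16.111 − 9.975 ≈ 6.136 μg/mL.

6.1 μg/mL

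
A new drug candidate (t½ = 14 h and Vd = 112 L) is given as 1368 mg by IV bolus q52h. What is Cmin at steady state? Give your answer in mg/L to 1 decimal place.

Over one 52-h interval, 52/14 ≈ 3.7143 half-lives elapse, leaving f ≈ 0.0762 of each dose.
Each bolus raises the concentration by D/Vd = 1368/112 ≈ 12.214 mg/L.
Steady-state trough Cmin,ss = C₀·f/(1−f) ≈ 12.214 × 0.0762/0.9238 ≈ 1.007 mg/L.

1.0 mg/L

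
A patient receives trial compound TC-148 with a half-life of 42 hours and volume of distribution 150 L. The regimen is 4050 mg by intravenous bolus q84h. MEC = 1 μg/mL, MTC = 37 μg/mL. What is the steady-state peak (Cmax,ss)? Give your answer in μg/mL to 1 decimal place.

The dosing interval is 2 half-lives, so f = 2^(−2) = 0.25.
Accumulation ratio R = 1/(1 − f) = 1/0.75 = 4/3.
Single-dose peak C₀ = D/Vd = 4050/150 = 27 μg/mL.
Steady-state peak Cmax,ss = C₀·R = 27 × 4/3 ≈ 36.000 μg/mL.
Peak 36.0 μg/mL vs MTC 37 μg/mL: below toxic threshold.

36.0 μg/mL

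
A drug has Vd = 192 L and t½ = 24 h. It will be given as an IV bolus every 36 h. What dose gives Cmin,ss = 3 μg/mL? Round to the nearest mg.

τ/t½ = 36/24 ≈ 1.5, so f = (1/2)^(36/24) ≈ 0.353553.
Cmin,ss = (D/Vd)·f/(1−f), so D = Cmin,ss·Vd·(1−f)/f.
D = 3 × 192 × (1−f)/f ≈ 3 × 192 × 1.82843 ≈ 1053.18 mg.

1053 mg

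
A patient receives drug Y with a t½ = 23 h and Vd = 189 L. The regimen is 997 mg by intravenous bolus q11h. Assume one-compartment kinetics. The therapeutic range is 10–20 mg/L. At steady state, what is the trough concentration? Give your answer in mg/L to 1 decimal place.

13.4 mg/L

Over one 11-h interval, 11/23 ≈ 0.47826 half-lives elapse, leaving f ≈ 0.7178 of each dose.
Accumulation ratio R = 1/(1 − f) ≈ 1/0.2822 ≈ 3.5436.
Single-dose peak C₀ = D/Vd = 997/189 ≈ 5.275 mg/L.
Cmax,ss = C₀/(1 − f) ≈ 5.275/0.2822 ≈ 18.692 mg/L.
One interval later, Cmin,ss = Cmax,ss·e^(−kτ) ≈ 18.692 × 0.7178 ≈ 13.417 mg/L.
Trough 13.4 mg/L vs MEC 10 mg/L: adequate.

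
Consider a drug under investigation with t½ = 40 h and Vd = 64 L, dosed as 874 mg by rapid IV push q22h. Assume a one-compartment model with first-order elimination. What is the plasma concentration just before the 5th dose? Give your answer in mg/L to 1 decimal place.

f = (1/2)^(τ/t½) = (1/2)^(22/40) ≈ 0.6830.
C₀ = D/Vd = 874/64 ≈ 13.656 mg/L.
Before the 5th dose, 4 doses have been given. Superposition: Cmin = C₀·(f + f² + … + f^4).
≈ 13.656 × (0.6830 + 0.4665 + 0.3186 + 0.2176) ≈ 13.656 × 1.6857 ≈ 23.020 mg/L.

23.0 mg/L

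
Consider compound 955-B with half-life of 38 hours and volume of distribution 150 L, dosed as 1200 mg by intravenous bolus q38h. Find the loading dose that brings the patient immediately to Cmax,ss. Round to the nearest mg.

f = (1/2)^(38/38) ≈ 0.500000; accumulation ratio R = 1/(1−f) ≈ 2.00000.
Loading dose to hit Cmax,ss on first dose: D_load = D_maint·R ≈ 1200 × 2.00000 ≈ 2400.00 mg.

2400 mg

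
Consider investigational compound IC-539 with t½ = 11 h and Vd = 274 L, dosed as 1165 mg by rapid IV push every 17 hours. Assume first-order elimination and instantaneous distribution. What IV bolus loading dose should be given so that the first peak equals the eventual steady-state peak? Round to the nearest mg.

f = (1/2)^(17/11) ≈ 0.342588; accumulation ratio R = 1/(1−f) ≈ 1.52112.
Loading dose to hit Cmax,ss on first dose: D_load = D_maint·R ≈ 1165 × 1.52112 ≈ 1772.10 mg.

1772 mg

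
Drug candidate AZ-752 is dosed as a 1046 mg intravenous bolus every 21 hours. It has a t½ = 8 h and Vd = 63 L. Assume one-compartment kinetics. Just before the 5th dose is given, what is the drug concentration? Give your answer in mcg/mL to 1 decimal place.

f = (1/2)^(τ/t½) = (1/2)^(21/8) ≈ 0.1621.
C₀ = D/Vd = 1046/63 ≈ 16.603 mcg/mL.
Before the 5th dose, 4 doses have been given. Superposition: Cmin = C₀·(f + f² + … + f^4).
≈ 16.603 × (0.1621 + 0.0263 + 0.0043 + 0.0007) ≈ 16.603 × 0.1934 ≈ 3.211 mcg/mL.

3.2 mcg/mL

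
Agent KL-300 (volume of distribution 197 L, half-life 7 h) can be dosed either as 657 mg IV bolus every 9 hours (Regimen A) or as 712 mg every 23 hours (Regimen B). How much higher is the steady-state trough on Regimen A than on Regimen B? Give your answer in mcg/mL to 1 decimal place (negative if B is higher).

1.9 mcg/mL

Regimen A: f = (1/2)^(9/7) ≈ 0.4102; Cmin,ss = (657/197)·f/(1−f) ≈ 2.319 mcg/mL.
Regimen B: f = (1/2)^(23/7) ≈ 0.1025; Cmin,ss = (712/197)·f/(1−f) ≈ 0.413 mcg/mL.
Difference ≈ 2.319 − 0.413 ≈ 1.906 mcg/mL.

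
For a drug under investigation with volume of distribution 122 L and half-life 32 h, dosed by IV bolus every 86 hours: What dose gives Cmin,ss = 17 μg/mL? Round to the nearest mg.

τ/t½ = 86/32 ≈ 2.6875, so f = (1/2)^(86/32) ≈ 0.155232.
Cmin,ss = (D/Vd)·f/(1−f), so D = Cmin,ss·Vd·(1−f)/f.
D = 17 × 122 × (1−f)/f ≈ 17 × 122 × 5.44197 ≈ 11286.65 mg.

11287 mg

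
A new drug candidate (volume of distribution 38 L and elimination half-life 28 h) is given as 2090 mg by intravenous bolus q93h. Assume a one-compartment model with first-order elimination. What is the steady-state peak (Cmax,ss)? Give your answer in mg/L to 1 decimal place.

61.1 mg/L

τ/t½ = 93/28 ≈ 3.3214, so fraction remaining f = (1/2)^(93/28) ≈ 0.1000.
At steady state, accumulation factor R = 1/(1 − e^(−kτ)) ≈ 1.1111.
Each bolus raises the concentration by D/Vd = 2090/38 ≈ 55.000 mg/L.
Cmax,ss = C₀/(1 − f) ≈ 55.000/0.9000 ≈ 61.111 mg/L.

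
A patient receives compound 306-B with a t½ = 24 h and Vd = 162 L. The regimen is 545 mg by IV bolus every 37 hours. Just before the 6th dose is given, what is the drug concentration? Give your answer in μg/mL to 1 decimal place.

f = (1/2)^(τ/t½) = (1/2)^(37/24) ≈ 0.3435.
C₀ = D/Vd = 545/162 ≈ 3.364 μg/mL.
Before the 6th dose, 5 doses have been given. Superposition: Cmin = C₀·(f + f² + … + f^5).
≈ 3.364 × (0.3435 + 0.1180 + 0.0405 + 0.0139 + 0.0048) ≈ 3.364 × 0.5207 ≈ 1.752 μg/mL.

1.8 μg/mL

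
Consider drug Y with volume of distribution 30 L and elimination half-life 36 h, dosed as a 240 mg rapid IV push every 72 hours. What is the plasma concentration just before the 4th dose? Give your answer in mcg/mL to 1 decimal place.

f = (1/2)^(τ/t½) = (1/2)^(72/36) ≈ 0.2500.
C₀ = D/Vd = 240/30 ≈ 8.000 mcg/mL.
Before the 4th dose, 3 doses have been given. Superposition: Cmin = C₀·(f + f² + … + f^3).
≈ 8.000 × (0.2500 + 0.0625 + 0.0156) ≈ 8.000 × 0.3281 ≈ 2.625 mcg/mL.

2.6 mcg/mL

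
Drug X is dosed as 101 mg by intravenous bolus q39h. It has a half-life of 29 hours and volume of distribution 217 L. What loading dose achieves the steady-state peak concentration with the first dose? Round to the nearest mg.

167 mg

f = (1/2)^(39/29) ≈ 0.393701; accumulation ratio R = 1/(1−f) ≈ 1.64935.
Loading dose to hit Cmax,ss on first dose: D_load = D_maint·R ≈ 101 × 1.64935 ≈ 166.58 mg.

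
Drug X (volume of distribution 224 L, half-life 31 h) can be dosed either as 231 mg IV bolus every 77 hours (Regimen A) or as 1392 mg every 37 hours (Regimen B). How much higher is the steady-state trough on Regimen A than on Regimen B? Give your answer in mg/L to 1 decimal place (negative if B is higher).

-4.6 mg/L

Regimen A: f = (1/2)^(77/31) ≈ 0.1788; Cmin,ss = (231/224)·f/(1−f) ≈ 0.225 mg/L.
Regimen B: f = (1/2)^(37/31) ≈ 0.4372; Cmin,ss = (1392/224)·f/(1−f) ≈ 4.827 mg/L.
Difference ≈ 0.225 − 4.827 ≈ -4.602 mg/L.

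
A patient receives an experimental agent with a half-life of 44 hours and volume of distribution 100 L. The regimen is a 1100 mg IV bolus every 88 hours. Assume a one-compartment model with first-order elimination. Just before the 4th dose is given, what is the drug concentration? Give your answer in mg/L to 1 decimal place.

3.6 mg/L

f = (1/2)^(τ/t½) = (1/2)^(88/44) ≈ 0.2500.
C₀ = D/Vd = 1100/100 ≈ 11.000 mg/L.
Before the 4th dose, 3 doses have been given. Superposition: Cmin = C₀·(f + f² + … + f^3).
≈ 11.000 × (0.2500 + 0.0625 + 0.0156) ≈ 11.000 × 0.3281 ≈ 3.609 mg/L.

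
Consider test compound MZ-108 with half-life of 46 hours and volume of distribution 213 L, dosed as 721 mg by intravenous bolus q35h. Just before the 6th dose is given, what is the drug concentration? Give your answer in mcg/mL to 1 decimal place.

f = (1/2)^(τ/t½) = (1/2)^(35/46) ≈ 0.5901.
C₀ = D/Vd = 721/213 ≈ 3.385 mcg/mL.
Before the 6th dose, 5 doses have been given. Superposition: Cmin = C₀·(f + f² + … + f^5).
≈ 3.385 × (0.5901 + 0.3482 + 0.2055 + 0.1213 + 0.0716) ≈ 3.385 × 1.3367 ≈ 4.525 mcg/mL.

4.5 mcg/mL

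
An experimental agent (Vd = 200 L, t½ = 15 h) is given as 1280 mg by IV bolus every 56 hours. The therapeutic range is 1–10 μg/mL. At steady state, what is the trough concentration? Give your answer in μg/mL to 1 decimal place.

τ/t½ = 56/15 ≈ 3.7333, so fraction remaining f = (1/2)^(56/15) ≈ 0.0752.
At steady state, accumulation factor R = 1/(1 − e^(−kτ)) ≈ 1.0813.
Single-dose peak C₀ = D/Vd = 1280/200 ≈ 6.400 μg/mL.
Steady-state peak Cmax,ss = C₀·R ≈ 6.400 × 1.0813 ≈ 6.920 μg/mL.
Steady-state trough Cmin,ss = Cmax,ss·f ≈ 6.920 × 0.0752 ≈ 0.520 μg/mL.
Trough 0.5 μg/mL vs MEC 1 μg/mL: subtherapeutic.

0.5 μg/mL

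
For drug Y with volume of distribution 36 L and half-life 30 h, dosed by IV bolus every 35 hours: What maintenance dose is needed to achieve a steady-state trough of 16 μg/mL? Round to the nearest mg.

τ/t½ = 35/30 ≈ 1.1667, so f = (1/2)^(35/30) ≈ 0.445449.
Cmin,ss = (D/Vd)·f/(1−f), so D = Cmin,ss·Vd·(1−f)/f.
D = 16 × 36 × (1−f)/f ≈ 16 × 36 × 1.24493 ≈ 717.08 mg.

717 mg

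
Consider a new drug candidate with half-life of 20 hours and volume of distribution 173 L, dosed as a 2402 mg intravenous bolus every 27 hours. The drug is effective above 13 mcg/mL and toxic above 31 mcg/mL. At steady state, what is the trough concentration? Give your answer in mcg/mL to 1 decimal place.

Over one 27-h interval, 27/20 ≈ 1.35 half-lives elapse, leaving f ≈ 0.3923 of each dose.
Single-dose peak C₀ = D/Vd = 2402/173 ≈ 13.884 mcg/mL.
Steady-state trough Cmin,ss = C₀·f/(1−f) ≈ 13.884 × 0.3923/0.6077 ≈ 8.963 mcg/mL.
Trough 9.0 mcg/mL vs MEC 13 mcg/mL: subtherapeutic.

9.0 mcg/mL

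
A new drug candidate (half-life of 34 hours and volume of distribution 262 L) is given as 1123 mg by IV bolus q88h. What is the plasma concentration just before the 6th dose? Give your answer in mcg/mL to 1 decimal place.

f = (1/2)^(τ/t½) = (1/2)^(88/34) ≈ 0.1663.
C₀ = D/Vd = 1123/262 ≈ 4.286 mcg/mL.
Before the 6th dose, 5 doses have been given. Superposition: Cmin = C₀·(f + f² + … + f^5).
≈ 4.286 × (0.1663 + 0.0277 + 0.0046 + 0.0008 + 0.0001) ≈ 4.286 × 0.1995 ≈ 0.855 mcg/mL.

0.9 mcg/mL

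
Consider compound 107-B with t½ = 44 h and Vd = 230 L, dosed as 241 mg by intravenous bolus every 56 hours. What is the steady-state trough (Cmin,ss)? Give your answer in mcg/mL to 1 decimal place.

0.7 mcg/mL

k = ln2/t½ = ln2/44 ≈ 0.015753 h⁻¹; fraction remaining f = e^(−kτ) = e^(−0.015753×56) ≈ 0.4139.
Each bolus raises the concentration by D/Vd = 241/230 ≈ 1.048 mcg/mL.
Steady-state trough Cmin,ss = C₀·f/(1−f) ≈ 1.048 × 0.4139/0.5861 ≈ 0.740 mcg/mL.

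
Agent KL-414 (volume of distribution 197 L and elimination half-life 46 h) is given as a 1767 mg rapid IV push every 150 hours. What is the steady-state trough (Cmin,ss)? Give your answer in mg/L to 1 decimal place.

Over one 150-h interval, 150/46 ≈ 3.2609 half-lives elapse, leaving f ≈ 0.1043 of each dose.
Accumulation ratio R = 1/(1 − f) ≈ 1/0.8957 ≈ 1.1164.
Single-dose peak C₀ = D/Vd = 1767/197 ≈ 8.970 mg/L.
Cmax,ss = C₀/(1 − f) ≈ 8.970/0.8957 ≈ 10.015 mg/L.
Steady-state trough Cmin,ss = Cmax,ss·f ≈ 10.015 × 0.1043 ≈ 1.045 mg/L.

1.0 mg/L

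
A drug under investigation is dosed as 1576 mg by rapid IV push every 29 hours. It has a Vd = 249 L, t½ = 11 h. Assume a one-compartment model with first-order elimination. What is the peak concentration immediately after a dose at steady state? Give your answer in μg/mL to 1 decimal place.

7.5 μg/mL

Over one 29-h interval, 29/11 ≈ 2.6364 half-lives elapse, leaving f ≈ 0.1608 of each dose.
At steady state, accumulation factor R = 1/(1 − e^(−kτ)) ≈ 1.1916.
Single-dose peak C₀ = D/Vd = 1576/249 ≈ 6.329 μg/mL.
Steady-state peak Cmax,ss = C₀·R ≈ 6.329 × 1.1916 ≈ 7.542 μg/mL.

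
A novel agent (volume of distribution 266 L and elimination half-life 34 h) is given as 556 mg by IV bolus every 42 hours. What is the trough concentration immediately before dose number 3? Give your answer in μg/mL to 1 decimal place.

f = (1/2)^(τ/t½) = (1/2)^(42/34) ≈ 0.4248.
C₀ = D/Vd = 556/266 ≈ 2.090 μg/mL.
Before the 3rd dose, 2 doses have been given. Superposition: Cmin = C₀·(f + f²).
≈ 2.090 × (0.4248 + 0.1805) ≈ 2.090 × 0.6053 ≈ 1.265 μg/mL.

1.3 μg/mL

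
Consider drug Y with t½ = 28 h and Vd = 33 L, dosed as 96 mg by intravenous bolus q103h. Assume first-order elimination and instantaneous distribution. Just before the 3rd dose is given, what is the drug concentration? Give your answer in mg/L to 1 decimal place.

0.2 mg/L

f = (1/2)^(τ/t½) = (1/2)^(103/28) ≈ 0.0781.
C₀ = D/Vd = 96/33 ≈ 2.909 mg/L.
Before the 3rd dose, 2 doses have been given. Superposition: Cmin = C₀·(f + f²).
≈ 2.909 × (0.0781 + 0.0061) ≈ 2.909 × 0.0842 ≈ 0.245 mg/L.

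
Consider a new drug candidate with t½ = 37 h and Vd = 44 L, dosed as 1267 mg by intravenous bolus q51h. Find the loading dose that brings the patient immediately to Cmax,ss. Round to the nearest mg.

f = (1/2)^(51/37) ≈ 0.384651; accumulation ratio R = 1/(1−f) ≈ 1.62509.
Loading dose to hit Cmax,ss on first dose: D_load = D_maint·R ≈ 1267 × 1.62509 ≈ 2058.99 mg.

2059 mg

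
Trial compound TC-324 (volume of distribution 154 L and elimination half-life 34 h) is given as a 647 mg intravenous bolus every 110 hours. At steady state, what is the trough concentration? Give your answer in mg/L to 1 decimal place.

0.5 mg/L

τ/t½ = 110/34 ≈ 3.2353, so fraction remaining f = (1/2)^(110/34) ≈ 0.1062.
At steady state, accumulation factor R = 1/(1 − e^(−kτ)) ≈ 1.1188.
Single-dose peak C₀ = D/Vd = 647/154 ≈ 4.201 mg/L.
Steady-state peak Cmax,ss = C₀·R ≈ 4.201 × 1.1188 ≈ 4.700 mg/L.
One interval later, Cmin,ss = Cmax,ss·e^(−kτ) ≈ 4.700 × 0.1062 ≈ 0.499 mg/L.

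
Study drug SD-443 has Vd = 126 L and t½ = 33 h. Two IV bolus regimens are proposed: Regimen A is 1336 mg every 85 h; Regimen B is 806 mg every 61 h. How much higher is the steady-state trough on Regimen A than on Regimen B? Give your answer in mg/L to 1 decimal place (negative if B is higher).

Regimen A: f = (1/2)^(85/33) ≈ 0.1677; Cmin,ss = (1336/126)·f/(1−f) ≈ 2.136 mg/L.
Regimen B: f = (1/2)^(61/33) ≈ 0.2777; Cmin,ss = (806/126)·f/(1−f) ≈ 2.459 mg/L.
Difference ≈ 2.136 − 2.459 ≈ -0.323 mg/L.

-0.3 mg/L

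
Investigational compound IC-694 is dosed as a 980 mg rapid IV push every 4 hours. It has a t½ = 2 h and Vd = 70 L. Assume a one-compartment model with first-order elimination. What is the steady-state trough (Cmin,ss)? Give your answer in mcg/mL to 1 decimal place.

The dosing interval is 2 half-lives, so f = 2^(−2) = 0.25.
At steady state, R = 1/(1 − 0.25) = 4/3.
Single-dose peak C₀ = D/Vd = 980/70 = 14 mcg/mL.
Steady-state peak Cmax,ss = C₀·R = 14 × 4/3 ≈ 18.667 mcg/mL.
Steady-state trough Cmin,ss = Cmax,ss·f ≈ 18.667 × 0.25 ≈ 4.667 mcg/mL.

4.7 mcg/mL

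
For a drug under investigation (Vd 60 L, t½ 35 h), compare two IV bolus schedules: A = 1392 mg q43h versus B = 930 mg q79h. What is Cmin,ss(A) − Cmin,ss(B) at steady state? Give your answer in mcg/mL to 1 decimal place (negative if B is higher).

Regimen A: f = (1/2)^(43/35) ≈ 0.4267; Cmin,ss = (1392/60)·f/(1−f) ≈ 17.267 mcg/mL.
Regimen B: f = (1/2)^(79/35) ≈ 0.2092; Cmin,ss = (930/60)·f/(1−f) ≈ 4.100 mcg/mL.
Difference ≈ 17.267 − 4.100 ≈ 13.167 mcg/mL.

13.2 mcg/mL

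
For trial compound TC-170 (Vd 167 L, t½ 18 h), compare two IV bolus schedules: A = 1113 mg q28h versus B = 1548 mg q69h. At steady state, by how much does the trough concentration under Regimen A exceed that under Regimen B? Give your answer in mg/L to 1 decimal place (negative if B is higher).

Regimen A: f = (1/2)^(28/18) ≈ 0.3402; Cmin,ss = (1113/167)·f/(1−f) ≈ 3.436 mg/L.
Regimen B: f = (1/2)^(69/18) ≈ 0.0702; Cmin,ss = (1548/167)·f/(1−f) ≈ 0.700 mg/L.
Difference ≈ 3.436 − 0.700 ≈ 2.736 mg/L.

2.7 mg/L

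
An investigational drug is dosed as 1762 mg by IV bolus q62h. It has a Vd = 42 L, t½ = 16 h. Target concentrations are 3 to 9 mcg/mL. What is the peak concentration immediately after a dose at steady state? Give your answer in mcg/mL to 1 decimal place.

45.0 mcg/mL

Over one 62-h interval, 62/16 ≈ 3.875 half-lives elapse, leaving f ≈ 0.0682 of each dose.
At steady state, accumulation factor R = 1/(1 − e^(−kτ)) ≈ 1.0732.
Single-dose peak C₀ = D/Vd = 1762/42 ≈ 41.952 mcg/mL.
Cmax,ss = C₀/(1 − f) ≈ 41.952/0.9318 ≈ 45.023 mcg/mL.
Peak 45.0 mcg/mL vs MTC 9 mcg/mL: exceeds toxic threshold.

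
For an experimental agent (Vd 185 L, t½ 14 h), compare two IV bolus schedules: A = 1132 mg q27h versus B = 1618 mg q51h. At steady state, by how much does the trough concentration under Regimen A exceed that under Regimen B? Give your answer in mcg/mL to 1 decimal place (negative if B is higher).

1.4 mcg/mL

Regimen A: f = (1/2)^(27/14) ≈ 0.2627; Cmin,ss = (1132/185)·f/(1−f) ≈ 2.180 mcg/mL.
Regimen B: f = (1/2)^(51/14) ≈ 0.0801; Cmin,ss = (1618/185)·f/(1−f) ≈ 0.762 mcg/mL.
Difference ≈ 2.180 − 0.762 ≈ 1.418 mcg/mL.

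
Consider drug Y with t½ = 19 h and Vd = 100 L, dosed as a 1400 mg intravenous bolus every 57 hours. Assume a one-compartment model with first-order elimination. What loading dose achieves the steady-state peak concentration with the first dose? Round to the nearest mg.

f = (1/2)^(57/19) ≈ 0.125000; accumulation ratio R = 1/(1−f) ≈ 1.14286.
Loading dose to hit Cmax,ss on first dose: D_load = D_maint·R ≈ 1400 × 1.14286 ≈ 1600.00 mg.

1600 mg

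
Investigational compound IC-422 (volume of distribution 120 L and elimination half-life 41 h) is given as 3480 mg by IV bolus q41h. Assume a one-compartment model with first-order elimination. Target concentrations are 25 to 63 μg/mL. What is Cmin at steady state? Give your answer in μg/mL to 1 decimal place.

29.0 μg/mL

τ = 41 h = 1 half-life, so f = (1/2)^1 = 0.5.
Accumulation ratio R = 1/(1 − f) = 1/0.5 = 2/1.
Single-dose peak C₀ = D/Vd = 3480/120 = 29 μg/mL.
Steady-state peak Cmax,ss = C₀·R = 29 × 2/1 ≈ 58.000 μg/mL.
Steady-state trough Cmin,ss = Cmax,ss·f ≈ 58.000 × 0.5 ≈ 29.000 μg/mL.
Trough 29.0 μg/mL vs MEC 25 μg/mL: adequate.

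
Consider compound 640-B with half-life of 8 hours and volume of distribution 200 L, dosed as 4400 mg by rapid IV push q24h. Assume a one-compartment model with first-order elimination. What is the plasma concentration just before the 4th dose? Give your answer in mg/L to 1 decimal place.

f = (1/2)^(τ/t½) = (1/2)^(24/8) ≈ 0.1250.
C₀ = D/Vd = 4400/200 ≈ 22.000 mg/L.
Before the 4th dose, 3 doses have been given. Superposition: Cmin = C₀·(f + f² + … + f^3).
≈ 22.000 × (0.1250 + 0.0156 + 0.0020) ≈ 22.000 × 0.1426 ≈ 3.137 mg/L.

3.1 mg/L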